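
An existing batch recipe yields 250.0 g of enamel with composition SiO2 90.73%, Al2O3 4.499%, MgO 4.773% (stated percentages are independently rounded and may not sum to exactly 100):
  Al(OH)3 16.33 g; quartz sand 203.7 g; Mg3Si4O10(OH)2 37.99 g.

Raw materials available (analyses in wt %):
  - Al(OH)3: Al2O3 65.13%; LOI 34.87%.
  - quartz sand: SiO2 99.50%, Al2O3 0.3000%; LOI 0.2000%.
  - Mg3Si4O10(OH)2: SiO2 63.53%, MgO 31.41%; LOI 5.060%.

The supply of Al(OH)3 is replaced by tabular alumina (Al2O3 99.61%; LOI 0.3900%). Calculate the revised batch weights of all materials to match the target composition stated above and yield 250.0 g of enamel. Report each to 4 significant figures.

Revised batch per 250.0 g enamel:
  tabular alumina: 10.68 g
  quartz sand: 203.7 g
  Mg3Si4O10(OH)2: 37.99 g
Total batch = 252.4 g; LOI loss = 2.371 g

Every computation holds exact precision at each step. Working values appear with 4-significant-figure rounding alongside each step; each reported value takes a single rounding — derived quantities (the totals, three oxide percentages, glass mass, the yield, ignition loss) are carried from the batch weights for 250.0 g of glass at full precision, as written in the question or the answer.
Per-oxide target masses for 250.0 g enamel:
  SiO2: 90.73% × 250.0 = 226.8 g
  Al2O3: 4.499% × 250.0 = 11.25 g
  MgO: 4.773% × 250.0 = 11.93 g
Mass-balance tally per oxide on the weights just shown, under the basis named above (delivered sums recover each target exact up to rounding of places):
  SiO2: 203.7·0.9950 + 37.99·0.6353 = 226.8 g (target 226.8 g)
  Al2O3: 10.68·0.9961 + 203.7·0.003000 = 11.25 g (target 11.25 g)
  MgO: 37.99·0.3141 = 11.93 g (target 11.93 g)
Glass-mass bookkeeping: total batch − LOI = 250.0 g (summing oxide targets gives 250.0 g; stated basis 250.0 g — deltas are rounding alone).
Total batch = Σ batch = 252.4 g; LOI loss = Σ batch·LOI = 2.371 g; yield: glass divided by total = 99.06%.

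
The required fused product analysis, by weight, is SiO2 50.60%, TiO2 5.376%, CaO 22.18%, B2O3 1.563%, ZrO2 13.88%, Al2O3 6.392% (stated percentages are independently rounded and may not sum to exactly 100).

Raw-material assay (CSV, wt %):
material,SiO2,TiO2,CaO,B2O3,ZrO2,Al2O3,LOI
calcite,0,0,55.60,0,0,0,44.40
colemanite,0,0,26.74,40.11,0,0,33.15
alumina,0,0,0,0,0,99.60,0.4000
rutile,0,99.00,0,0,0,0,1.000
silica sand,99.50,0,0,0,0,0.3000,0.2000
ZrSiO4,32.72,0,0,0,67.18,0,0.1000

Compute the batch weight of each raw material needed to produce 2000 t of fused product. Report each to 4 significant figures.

In-progress results are rounded to four significant digits wherever printed. Each numeric step carries exact precision through every step — every reported result is rounded just once; all derived quantities (net glass mass, yield, six oxide percentages, ignition loss, totals) are rebuilt in full float precision from the batch weights per 2000 t of glass as they appear in either problem or answer.
Per-oxide target masses for 2000 t fused product:
  SiO2: 50.60% × 2000 = 1012 t
  TiO2: 5.376% × 2000 = 107.5 t
  CaO: 22.18% × 2000 = 443.6 t
  B2O3: 1.563% × 2000 = 31.26 t
  ZrO2: 13.88% × 2000 = 277.6 t
  Al2O3: 6.392% × 2000 = 127.8 t
Checking each oxide sum on the weights just shown, versus the basis set out (sum by sum, the targets are met once rounding is allowed for):
  SiO2: 881.2·0.9950 + 413.2·0.3272 = 1012 t (target 1012 t)
  TiO2: 108.6·0.9900 = 107.5 t (target 107.5 t)
  CaO: 760.4·0.5560 + 77.94·0.2674 = 443.6 t (target 443.6 t)
  B2O3: 77.94·0.4011 = 31.26 t (target 31.26 t)
  ZrO2: 413.2·0.6718 = 277.6 t (target 277.6 t)
  Al2O3: 125.7·0.9960 + 881.2·0.003000 = 127.8 t (target 127.8 t)
Consistency of the glass mass: net batch after ignition = 2000 t (the Σ of target masses is 2000 t; stated basis 2000 t — deltas are rounding alone).
Batch grand total — Σ batch = 2367 t; loss to ignition Σ batch·LOI = 367.2 t; as yield: glass ÷ batch → 84.49%.

Batch per 2000 t fused product:
  calcite: 760.4 t
  colemanite: 77.94 t
  alumina: 125.7 t
  rutile: 108.6 t
  silica sand: 881.2 t
  ZrSiO4: 413.2 t
Total batch = 2367 t; LOI loss = 367.2 t; yield = 84.49%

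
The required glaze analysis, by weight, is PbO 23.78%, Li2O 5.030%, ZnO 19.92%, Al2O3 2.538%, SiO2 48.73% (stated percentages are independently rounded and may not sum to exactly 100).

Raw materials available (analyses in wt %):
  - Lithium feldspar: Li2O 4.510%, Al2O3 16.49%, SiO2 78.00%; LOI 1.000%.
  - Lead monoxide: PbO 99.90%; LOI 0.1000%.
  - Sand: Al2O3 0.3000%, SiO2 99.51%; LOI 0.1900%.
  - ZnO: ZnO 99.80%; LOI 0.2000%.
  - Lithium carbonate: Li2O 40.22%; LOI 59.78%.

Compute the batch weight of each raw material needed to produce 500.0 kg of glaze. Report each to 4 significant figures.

Batch per 500.0 kg glaze:
  Lithium feldspar: 73.55 kg
  Lead monoxide: 119.0 kg
  Sand: 187.2 kg
  ZnO: 99.80 kg
  Lithium carbonate: 54.28 kg
Total batch = 533.8 kg; LOI loss = 33.86 kg; yield = 93.66%

All internal work keeps full float precision all the way through; intermediates are printed rounded to four significant figures across the worked steps. Every reported result carries a single rounding. The derived quantities, including the five compositions, the totals, the yield, glass mass, ignition loss, are recomputed starting from the weights at 500.0 kg of glass at full float precision, as quoted within the problem or answer text.
Target oxide masses per 500.0 kg glaze:
  PbO: 23.78% × 500.0 = 118.9 kg
  Li2O: 5.030% × 500.0 = 25.15 kg
  ZnO: 19.92% × 500.0 = 99.60 kg
  Al2O3: 2.538% × 500.0 = 12.69 kg
  SiO2: 48.73% × 500.0 = 243.6 kg
Balance tally, oxide-wise, given the weights on record, at the basis given (target by target, the sums agree modulo rounding of the values):
  PbO: 119.0·0.9990 = 118.9 kg (target 118.9 kg)
  Li2O: 73.55·0.04510 + 54.28·0.4022 = 25.15 kg (target 25.15 kg)
  ZnO: 99.80·0.9980 = 99.60 kg (target 99.60 kg)
  Al2O3: 73.55·0.1649 + 187.2·0.003000 = 12.69 kg (target 12.69 kg)
  SiO2: 73.55·0.7800 + 187.2·0.9951 = 243.7 kg (target 243.6 kg)
Glass mass check: batch Σ − ignition loss = 500.0 kg (the Σ of target masses is 500.0 kg; with the basis standing at 500.0 kg — deltas are rounding alone).
Adding the batch up: Σ batch = 533.8 kg; ignition loss, Σ(batch × LOI) = 33.86 kg; yield: glass divided by total = 93.66%.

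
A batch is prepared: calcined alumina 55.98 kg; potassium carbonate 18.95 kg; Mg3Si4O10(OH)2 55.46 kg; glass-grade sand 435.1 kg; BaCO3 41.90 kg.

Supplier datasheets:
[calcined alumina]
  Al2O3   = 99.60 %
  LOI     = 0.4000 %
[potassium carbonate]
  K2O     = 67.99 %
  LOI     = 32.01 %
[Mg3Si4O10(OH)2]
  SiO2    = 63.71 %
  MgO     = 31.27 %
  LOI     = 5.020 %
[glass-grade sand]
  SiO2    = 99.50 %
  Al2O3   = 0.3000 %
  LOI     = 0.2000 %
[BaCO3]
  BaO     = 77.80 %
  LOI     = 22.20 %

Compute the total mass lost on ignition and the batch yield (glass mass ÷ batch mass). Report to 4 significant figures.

Intermediates are printed rounded to four significant digits on the page; the whole derivation holds full float precision through the solve — each reported value undergoes a single rounding. The derived quantities (the yield, glass mass, ignition loss, the totals, five oxide percentages) are recomputed at full precision starting from the weights at 588.1 kg of glass, as quoted within problem or answer.
Per-material ignition loss:
  calcined alumina: 55.98 × 0.004000 = 0.2239 kg
  potassium carbonate: 18.95 × 0.3201 = 6.066 kg
  Mg3Si4O10(OH)2: 55.46 × 0.05020 = 2.784 kg
  glass-grade sand: 435.1 × 0.002000 = 0.8702 kg
  BaCO3: 41.90 × 0.2220 = 9.302 kg
Total LOI = 19.25 kg
Glass = batch − LOI = 607.4 − 19.25 = 588.1 kg

LOI loss = 19.25 kg; glass = 588.1 kg; yield = 96.83%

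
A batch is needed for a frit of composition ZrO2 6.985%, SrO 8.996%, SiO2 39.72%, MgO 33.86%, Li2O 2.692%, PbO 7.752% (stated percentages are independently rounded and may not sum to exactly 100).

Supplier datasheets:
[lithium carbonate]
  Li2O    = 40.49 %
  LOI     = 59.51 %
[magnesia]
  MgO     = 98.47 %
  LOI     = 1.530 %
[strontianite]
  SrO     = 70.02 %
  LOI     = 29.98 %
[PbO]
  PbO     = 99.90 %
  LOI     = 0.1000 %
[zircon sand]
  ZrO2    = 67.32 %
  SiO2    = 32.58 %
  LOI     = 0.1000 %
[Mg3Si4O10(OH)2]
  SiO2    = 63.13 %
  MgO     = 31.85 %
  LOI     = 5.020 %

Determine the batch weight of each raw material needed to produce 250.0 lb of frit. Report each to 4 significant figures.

Batch per 250.0 lb frit:
  lithium carbonate: 16.62 lb
  magnesia: 39.42 lb
  strontianite: 32.12 lb
  PbO: 19.40 lb
  zircon sand: 25.94 lb
  Mg3Si4O10(OH)2: 143.9 lb
Total batch = 277.4 lb; LOI loss = 27.39 lb; yield = 90.13%

Mid-chain values are printed with 4-significant-digit rounding in the printout — the whole derivation maintains full float precision end to end — every reported value sees exactly one rounding. All derived quantities, including six oxide percentages, totals, net glass mass, the yield, LOI, are rebuilt starting from the weights per 250.0 lb of glass at full float precision exactly as shown in the problem or the answer.
Per-oxide target masses for 250.0 lb frit:
  ZrO2: 6.985% × 250.0 = 17.46 lb
  SrO: 8.996% × 250.0 = 22.49 lb
  SiO2: 39.72% × 250.0 = 99.30 lb
  MgO: 33.86% × 250.0 = 84.65 lb
  Li2O: 2.692% × 250.0 = 6.730 lb
  PbO: 7.752% × 250.0 = 19.38 lb
Mass-balance tally per oxide using the reported weights, on the stated basis (sums match the target masses within answer rounding):
  ZrO2: 25.94·0.6732 = 17.46 lb (target 17.46 lb)
  SrO: 32.12·0.7002 = 22.49 lb (target 22.49 lb)
  SiO2: 25.94·0.3258 + 143.9·0.6313 = 99.30 lb (target 99.30 lb)
  MgO: 39.42·0.9847 + 143.9·0.3185 = 84.65 lb (target 84.65 lb)
  Li2O: 16.62·0.4049 = 6.729 lb (target 6.730 lb)
  PbO: 19.40·0.9990 = 19.38 lb (target 19.38 lb)
Mass balance on the glass: total batch − LOI = 250.0 lb (the Σ of target masses is 250.0 lb; with the basis standing at 250.0 lb — gaps are rounding artifacts).
Total batch = Σ batch = 277.4 lb; Σ batch·LOI gives LOI loss = 27.39 lb; yield = glass ÷ total batch = 90.13%.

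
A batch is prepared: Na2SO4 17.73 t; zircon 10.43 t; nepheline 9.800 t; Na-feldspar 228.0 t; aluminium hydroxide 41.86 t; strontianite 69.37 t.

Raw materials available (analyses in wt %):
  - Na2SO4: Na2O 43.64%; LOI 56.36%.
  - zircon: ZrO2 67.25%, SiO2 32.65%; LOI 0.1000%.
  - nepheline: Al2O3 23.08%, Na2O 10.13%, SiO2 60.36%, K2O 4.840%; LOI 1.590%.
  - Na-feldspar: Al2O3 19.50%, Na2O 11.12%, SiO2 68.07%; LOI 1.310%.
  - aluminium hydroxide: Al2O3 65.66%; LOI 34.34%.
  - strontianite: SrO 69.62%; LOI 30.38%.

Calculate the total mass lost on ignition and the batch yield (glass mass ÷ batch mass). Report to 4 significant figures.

Each numeric step keeps exact precision in every operation; mid-chain values are rounded to four significant digits wherever printed. Each reported value includes exactly one rounding. The derived quantities (totals, the six compositions, yield, ignition loss, glass mass) are computed starting from the weights at 328.6 t of glass in full precision as given in the problem or the answer.
Ignition loss by material:
  Na2SO4: 17.73 × 0.5636 = 9.993 t
  zircon: 10.43 × 0.001000 = 0.01043 t
  nepheline: 9.800 × 0.01590 = 0.1558 t
  Na-feldspar: 228.0 × 0.01310 = 2.987 t
  aluminium hydroxide: 41.86 × 0.3434 = 14.37 t
  strontianite: 69.37 × 0.3038 = 21.07 t
Total LOI = 48.60 t
Glass = batch − LOI = 377.2 − 48.60 = 328.6 t

LOI loss = 48.60 t; glass = 328.6 t; yield = 87.12%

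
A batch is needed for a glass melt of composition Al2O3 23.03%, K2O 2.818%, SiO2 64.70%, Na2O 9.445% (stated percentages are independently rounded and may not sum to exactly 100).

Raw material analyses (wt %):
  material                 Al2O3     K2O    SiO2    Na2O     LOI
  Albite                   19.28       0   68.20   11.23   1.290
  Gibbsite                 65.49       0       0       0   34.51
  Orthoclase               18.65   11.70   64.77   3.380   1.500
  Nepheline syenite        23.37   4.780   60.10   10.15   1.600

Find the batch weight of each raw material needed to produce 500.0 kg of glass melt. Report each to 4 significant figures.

Mid-chain values appear, with 4-significant-digit rounding, across the worked steps. Each numeric step runs at full precision from first step to last — every reported number undergoes a single rounding; the derived quantities (the yield, four oxide percentages, net glass mass, ignition loss, the totals) are computed at exact precision from the batch weights at 500.0 kg of glass, as written in problem or answer.
Oxide mass targets, per 500.0 kg glass melt:
  Al2O3: 23.03% × 500.0 = 115.2 kg
  K2O: 2.818% × 500.0 = 14.09 kg
  SiO2: 64.70% × 500.0 = 323.5 kg
  Na2O: 9.445% × 500.0 = 47.22 kg
Sums-versus-targets review per the reported batch figures, against the basis in use (sum by sum, the targets are met given rounding of the digits):
  Al2O3: 318.3·0.1928 + 27.51·0.6549 + 85.90·0.1865 + 84.52·0.2337 = 115.2 kg (target 115.2 kg)
  K2O: 85.90·0.1170 + 84.52·0.04780 = 14.09 kg (target 14.09 kg)
  SiO2: 318.3·0.6820 + 85.90·0.6477 + 84.52·0.6010 = 323.5 kg (target 323.5 kg)
  Na2O: 318.3·0.1123 + 85.90·0.03380 + 84.52·0.1015 = 47.23 kg (target 47.22 kg)
Glass-mass closure: Σ batch − LOI loss = 500.0 kg (summing oxide targets gives 500.0 kg; versus the stated basis of 500.0 kg — a pure rounding effect).
Summing the batch: Σ batch = 516.2 kg; loss to ignition Σ batch·LOI = 16.24 kg; yield: glass divided by total = 96.85%.

Batch per 500.0 kg glass melt:
  Albite: 318.3 kg
  Gibbsite: 27.51 kg
  Orthoclase: 85.90 kg
  Nepheline syenite: 84.52 kg
Total batch = 516.2 kg; LOI loss = 16.24 kg; yield = 96.85%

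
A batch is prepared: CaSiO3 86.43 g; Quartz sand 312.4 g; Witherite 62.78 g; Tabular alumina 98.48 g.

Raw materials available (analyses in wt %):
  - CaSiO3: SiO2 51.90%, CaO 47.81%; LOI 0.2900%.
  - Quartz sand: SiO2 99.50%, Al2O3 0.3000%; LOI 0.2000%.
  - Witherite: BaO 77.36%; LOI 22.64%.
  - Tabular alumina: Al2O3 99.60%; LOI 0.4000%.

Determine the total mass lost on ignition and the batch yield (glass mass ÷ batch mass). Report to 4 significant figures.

The whole derivation keeps full float precision at every stage; mid-chain values appear (rounded to 4 significant figures) as written; exactly one rounding is applied to every reported figure; all derived quantities (the yield, four oxide percentages, ignition loss, totals, net glass mass) are recomputed in full float precision from the weighed amounts for 544.6 g of glass, precisely as stated by question or answer.
LOI of each material in turn:
  CaSiO3: 86.43 × 0.002900 = 0.2506 g
  Quartz sand: 312.4 × 0.002000 = 0.6248 g
  Witherite: 62.78 × 0.2264 = 14.21 g
  Tabular alumina: 98.48 × 0.004000 = 0.3939 g
Total LOI = 15.48 g
Glass = batch − LOI = 560.1 − 15.48 = 544.6 g

LOI loss = 15.48 g; glass = 544.6 g; yield = 97.24%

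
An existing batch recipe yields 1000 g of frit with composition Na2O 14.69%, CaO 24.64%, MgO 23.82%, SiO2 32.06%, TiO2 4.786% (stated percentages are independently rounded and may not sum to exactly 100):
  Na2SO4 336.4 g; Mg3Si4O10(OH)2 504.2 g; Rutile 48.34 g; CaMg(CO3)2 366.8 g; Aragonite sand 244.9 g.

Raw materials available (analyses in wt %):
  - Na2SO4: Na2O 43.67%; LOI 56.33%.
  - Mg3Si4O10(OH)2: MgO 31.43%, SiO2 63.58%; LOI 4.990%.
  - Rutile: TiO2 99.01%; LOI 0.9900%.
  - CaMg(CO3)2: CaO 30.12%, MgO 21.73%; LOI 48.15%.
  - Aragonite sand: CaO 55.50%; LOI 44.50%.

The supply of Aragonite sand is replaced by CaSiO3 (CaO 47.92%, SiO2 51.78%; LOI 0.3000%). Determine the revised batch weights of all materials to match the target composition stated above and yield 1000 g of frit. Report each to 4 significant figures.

Revised batch per 1000 g frit:
  Na2SO4: 336.4 g
  Mg3Si4O10(OH)2: 371.5 g
  Rutile: 48.34 g
  CaMg(CO3)2: 558.8 g
  CaSiO3: 163.0 g
Total batch = 1478 g; LOI loss = 478.1 g

All arithmetic holds full float precision end to end. Working values are displayed (rounded to 4 significant digits) as written; each reported result is rounded only once. The derived quantities are re-derived using the weight values for 1000 g of glass in full precision (totals, glass mass, the five compositions, yield, ignition loss) precisely as stated by question or answer.
Target masses of each oxide per 1000 g frit:
  Na2O: 14.69% × 1000 = 146.9 g
  CaO: 24.64% × 1000 = 246.4 g
  MgO: 23.82% × 1000 = 238.2 g
  SiO2: 32.06% × 1000 = 320.6 g
  TiO2: 4.786% × 1000 = 47.86 g
Sums-versus-targets review using the reported weights, at the basis given (delivered sums recover each target up to rounding of the answer):
  Na2O: 336.4·0.4367 = 146.9 g (target 146.9 g)
  CaO: 558.8·0.3012 + 163.0·0.4792 = 246.4 g (target 246.4 g)
  MgO: 371.5·0.3143 + 558.8·0.2173 = 238.2 g (target 238.2 g)
  SiO2: 371.5·0.6358 + 163.0·0.5178 = 320.6 g (target 320.6 g)
  TiO2: 48.34·0.9901 = 47.86 g (target 47.86 g)
Auditing the glass mass value: net batch after ignition = 1000 g (the targets, summed, come to 1000 g; against the stated basis, 1000 g — deltas are rounding alone).
Summing the batch: Σ batch = 1478 g; loss to ignition Σ batch·LOI = 478.1 g; yield: glass divided by total = 67.66%.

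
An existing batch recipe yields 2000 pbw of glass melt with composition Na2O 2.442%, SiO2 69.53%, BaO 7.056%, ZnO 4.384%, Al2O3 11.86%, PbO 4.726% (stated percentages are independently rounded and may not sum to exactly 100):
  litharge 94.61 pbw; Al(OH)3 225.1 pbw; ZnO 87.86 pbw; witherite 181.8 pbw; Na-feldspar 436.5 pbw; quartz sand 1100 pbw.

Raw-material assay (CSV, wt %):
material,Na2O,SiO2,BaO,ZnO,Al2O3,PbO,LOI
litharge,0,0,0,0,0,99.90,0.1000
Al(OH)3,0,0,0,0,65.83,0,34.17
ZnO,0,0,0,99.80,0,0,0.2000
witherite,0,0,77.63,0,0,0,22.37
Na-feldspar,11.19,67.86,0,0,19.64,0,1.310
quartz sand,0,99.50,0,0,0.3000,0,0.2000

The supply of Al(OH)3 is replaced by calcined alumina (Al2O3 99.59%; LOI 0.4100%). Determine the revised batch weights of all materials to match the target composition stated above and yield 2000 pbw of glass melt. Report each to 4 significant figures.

Revised batch per 2000 pbw glass melt:
  litharge: 94.61 pbw
  calcined alumina: 148.8 pbw
  ZnO: 87.86 pbw
  witherite: 181.8 pbw
  Na-feldspar: 436.5 pbw
  quartz sand: 1100 pbw
Total batch = 2050 pbw; LOI loss = 49.47 pbw

Intermediates are shown (rounded to 4 significant figures) across the worked steps; each numeric step holds full precision throughout — every reported value is rounded exactly once. The derived quantities, which include six oxide percentages, ignition loss, the yield, the totals, net glass mass, are rebuilt at exact precision, exactly as shown in the problem or answer text, from the batch weights at 2000 pbw of glass.
Oxide mass targets, per 2000 pbw glass melt:
  Na2O: 2.442% × 2000 = 48.84 pbw
  SiO2: 69.53% × 2000 = 1391 pbw
  BaO: 7.056% × 2000 = 141.1 pbw
  ZnO: 4.384% × 2000 = 87.68 pbw
  Al2O3: 11.86% × 2000 = 237.2 pbw
  PbO: 4.726% × 2000 = 94.52 pbw
Oxide-by-oxide audit using the reported weights, at the basis given (delivered sums recover each target modulo rounding of the values):
  Na2O: 436.5·0.1119 = 48.84 pbw (target 48.84 pbw)
  SiO2: 436.5·0.6786 + 1100·0.9950 = 1391 pbw (target 1391 pbw)
  BaO: 181.8·0.7763 = 141.1 pbw (target 141.1 pbw)
  ZnO: 87.86·0.9980 = 87.68 pbw (target 87.68 pbw)
  Al2O3: 148.8·0.9959 + 436.5·0.1964 + 1100·0.003000 = 237.2 pbw (target 237.2 pbw)
  PbO: 94.61·0.9990 = 94.52 pbw (target 94.52 pbw)
Glass-mass sanity pass: batch Σ − ignition loss = 2000 pbw (oxide target masses add up to 2000 pbw; basis as stated: 2000 pbw — rounding explains the deltas).
Batch grand total — Σ batch = 2050 pbw; ignition loss, Σ(batch × LOI) = 49.47 pbw; the yield ratio, glass ÷ batch: 97.59%.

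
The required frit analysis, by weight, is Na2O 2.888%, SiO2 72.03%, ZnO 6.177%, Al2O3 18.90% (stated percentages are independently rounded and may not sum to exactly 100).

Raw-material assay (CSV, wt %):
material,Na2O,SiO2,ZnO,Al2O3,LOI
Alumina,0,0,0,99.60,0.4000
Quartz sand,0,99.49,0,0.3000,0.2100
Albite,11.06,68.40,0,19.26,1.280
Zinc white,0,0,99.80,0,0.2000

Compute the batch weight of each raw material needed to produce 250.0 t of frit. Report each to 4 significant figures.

All arithmetic maintains exact precision at every stage — the intermediate values appear with 4-significant-figure rounding across the worked steps; each reported result sees exactly one rounding. The derived quantities, including LOI, four oxide percentages, totals, net glass mass, yield, are recomputed using the weight values per 250.0 t of glass in exact precision, as they appear in the problem or the answer.
Oxide mass targets, per 250.0 t frit:
  Na2O: 2.888% × 250.0 = 7.220 t
  SiO2: 72.03% × 250.0 = 180.1 t
  ZnO: 6.177% × 250.0 = 15.44 t
  Al2O3: 18.90% × 250.0 = 47.25 t
Balance tally, oxide-wise, applying the batch weights above, relative to the basis at hand (oxide sums agree with the targets net of answer rounding effects):
  Na2O: 65.28·0.1106 = 7.220 t (target 7.220 t)
  SiO2: 136.1·0.9949 + 65.28·0.6840 = 180.1 t (target 180.1 t)
  ZnO: 15.47·0.9980 = 15.44 t (target 15.44 t)
  Al2O3: 34.41·0.9960 + 136.1·0.003000 + 65.28·0.1926 = 47.25 t (target 47.25 t)
Glass-mass bookkeeping: the batch minus its LOI: 250.0 t (the targets, summed, come to 250.0 t; the stated basis being 250.0 t — a pure rounding effect).
Batch grand total — Σ batch = 251.3 t; loss to ignition Σ batch·LOI = 1.290 t; yield: glass divided by total = 99.49%.

Batch per 250.0 t frit:
  Alumina: 34.41 t
  Quartz sand: 136.1 t
  Albite: 65.28 t
  Zinc white: 15.47 t
Total batch = 251.3 t; LOI loss = 1.290 t; yield = 99.49%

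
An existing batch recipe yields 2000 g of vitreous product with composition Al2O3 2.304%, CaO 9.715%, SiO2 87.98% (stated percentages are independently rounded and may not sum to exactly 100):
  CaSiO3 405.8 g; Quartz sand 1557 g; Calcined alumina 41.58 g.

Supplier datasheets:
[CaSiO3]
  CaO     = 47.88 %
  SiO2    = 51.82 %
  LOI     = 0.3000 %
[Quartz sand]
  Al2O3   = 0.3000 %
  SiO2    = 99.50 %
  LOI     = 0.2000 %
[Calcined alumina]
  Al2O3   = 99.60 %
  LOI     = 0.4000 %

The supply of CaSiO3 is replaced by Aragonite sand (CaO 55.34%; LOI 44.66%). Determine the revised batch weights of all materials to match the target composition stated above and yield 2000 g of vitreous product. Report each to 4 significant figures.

Revised batch per 2000 g vitreous product:
  Aragonite sand: 351.1 g
  Quartz sand: 1768 g
  Calcined alumina: 40.94 g
Total batch = 2160 g; LOI loss = 160.5 g

The intermediate values are shown, rounded to four significant figures, across the worked steps. The whole derivation runs at exact precision at all times — every reported value takes exactly one rounding. The derived quantities, which include the yield, net glass mass, LOI, the totals, the three compositions, are computed in full precision, precisely as stated by the question or the answer, from the weighed amounts on 2000 g of glass.
Oxide mass targets, per 2000 g vitreous product:
  Al2O3: 2.304% × 2000 = 46.08 g
  CaO: 9.715% × 2000 = 194.3 g
  SiO2: 87.98% × 2000 = 1760 g
Verifying the oxide balance working from each reported weight, for the quoted basis mass (target by target, the sums agree within answer rounding):
  Al2O3: 1768·0.003000 + 40.94·0.9960 = 46.08 g (target 46.08 g)
  CaO: 351.1·0.5534 = 194.3 g (target 194.3 g)
  SiO2: 1768·0.9950 = 1759 g (target 1760 g)
Glass-mass bookkeeping: total batch − LOI = 2000 g (per-oxide target masses sum to 2000 g; the stated basis being 2000 g — differing by rounding only).
Adding the batch up: Σ batch = 2160 g; the LOI term Σ batch·LOI equals 160.5 g; glass ÷ batch gives a yield of 92.57%.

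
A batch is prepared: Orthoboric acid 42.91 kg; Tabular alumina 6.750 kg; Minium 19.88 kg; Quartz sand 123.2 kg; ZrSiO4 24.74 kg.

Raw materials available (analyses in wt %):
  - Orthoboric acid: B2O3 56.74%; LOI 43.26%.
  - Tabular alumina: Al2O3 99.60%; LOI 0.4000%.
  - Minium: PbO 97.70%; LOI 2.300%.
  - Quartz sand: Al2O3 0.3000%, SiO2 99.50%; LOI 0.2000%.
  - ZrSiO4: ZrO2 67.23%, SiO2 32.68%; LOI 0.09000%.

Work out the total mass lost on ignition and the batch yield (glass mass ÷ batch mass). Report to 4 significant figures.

LOI loss = 19.32 kg; glass = 198.2 kg; yield = 91.12%

All arithmetic runs at full float precision at every stage — rounding to 4 significant digits extends to each intermediate as printed; exactly one rounding is applied to every reported figure. The derived quantities are re-derived in full float precision (the totals, glass mass, the yield, the five compositions, LOI) starting from the weights per 198.2 kg of glass exactly as shown in problem or answer.
Each material's LOI contribution:
  Orthoboric acid: 42.91 × 0.4326 = 18.56 kg
  Tabular alumina: 6.750 × 0.004000 = 0.02700 kg
  Minium: 19.88 × 0.02300 = 0.4572 kg
  Quartz sand: 123.2 × 0.002000 = 0.2464 kg
  ZrSiO4: 24.74 × 9.000e-04 = 0.02227 kg
Total LOI = 19.32 kg
Glass = batch − LOI = 217.5 − 19.32 = 198.2 kg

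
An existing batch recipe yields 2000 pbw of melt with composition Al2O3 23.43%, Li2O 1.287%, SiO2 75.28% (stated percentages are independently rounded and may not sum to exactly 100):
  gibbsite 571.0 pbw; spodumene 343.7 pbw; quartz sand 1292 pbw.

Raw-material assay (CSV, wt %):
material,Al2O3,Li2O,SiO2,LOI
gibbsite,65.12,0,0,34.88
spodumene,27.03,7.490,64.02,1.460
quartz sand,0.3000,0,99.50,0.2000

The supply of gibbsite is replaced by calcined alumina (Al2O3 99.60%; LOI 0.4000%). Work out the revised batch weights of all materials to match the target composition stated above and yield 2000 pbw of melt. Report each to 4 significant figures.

Revised batch per 2000 pbw melt:
  calcined alumina: 373.3 pbw
  spodumene: 343.7 pbw
  quartz sand: 1292 pbw
Total batch = 2009 pbw; LOI loss = 9.095 pbw

In-progress results are displayed (rounded to four significant figures) within the worked lines. Each numeric step holds full precision at each step. A single rounding yields every reported figure; all derived quantities (totals, ignition loss, the yield, the three compositions, glass mass) are computed at exact precision from the batch weights per 2000 pbw of glass, as quoted within the question or the answer.
Oxide-by-oxide targets in 2000 pbw melt:
  Al2O3: 23.43% × 2000 = 468.6 pbw
  Li2O: 1.287% × 2000 = 25.74 pbw
  SiO2: 75.28% × 2000 = 1506 pbw
Per-oxide balance check on the weights just shown, versus the basis set out (delivered sums recover each target exact up to rounding of places):
  Al2O3: 373.3·0.9960 + 343.7·0.2703 + 1292·0.003000 = 468.6 pbw (target 468.6 pbw)
  Li2O: 343.7·0.07490 = 25.74 pbw (target 25.74 pbw)
  SiO2: 343.7·0.6402 + 1292·0.9950 = 1506 pbw (target 1506 pbw)
Auditing the glass mass value: total charge less LOI = 2000 pbw (oxide target masses add up to 2000 pbw; the stated basis being 2000 pbw — gaps are rounding artifacts).
Total batch = Σ batch = 2009 pbw; ignition loss, Σ(batch × LOI) = 9.095 pbw; yield, glass over the total, = 99.55%.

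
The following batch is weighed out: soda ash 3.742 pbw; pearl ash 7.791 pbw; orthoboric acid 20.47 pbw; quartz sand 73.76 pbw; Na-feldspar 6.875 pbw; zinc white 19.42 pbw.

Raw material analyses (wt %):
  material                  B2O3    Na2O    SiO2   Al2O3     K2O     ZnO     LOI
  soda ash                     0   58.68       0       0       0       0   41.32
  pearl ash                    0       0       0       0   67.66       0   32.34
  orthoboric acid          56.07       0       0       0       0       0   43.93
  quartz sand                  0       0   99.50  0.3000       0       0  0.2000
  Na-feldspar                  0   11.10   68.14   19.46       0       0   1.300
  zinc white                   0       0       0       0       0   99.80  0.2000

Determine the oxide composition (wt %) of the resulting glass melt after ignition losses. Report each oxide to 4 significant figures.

Glass mass = 118.7 pbw (batch 132.1 − LOI 13.33).
Composition: B2O3 9.667%, Na2O 2.492%, SiO2 65.76%, Al2O3 1.313%, K2O 4.440%, ZnO 16.32%

In-progress results are displayed rounded off to 4 significant figures when written out. All internal work maintains full precision at every stage — a single rounding finalizes every reported figure — the derived quantities are rebuilt from the weighed amounts on 118.7 pbw of glass in full precision (six oxide percentages, the totals, net glass mass, ignition loss, yield) exactly as printed in the problem or the answer.
Per-oxide mass from batch:
  B2O3: 20.47·0.5607 = 11.48 pbw
  Na2O: 3.742·0.5868 + 6.875·0.1110 = 2.959 pbw
  SiO2: 73.76·0.9950 + 6.875·0.6814 = 78.08 pbw
  Al2O3: 73.76·0.003000 + 6.875·0.1946 = 1.559 pbw
  K2O: 7.791·0.6766 = 5.271 pbw
  ZnO: 19.42·0.9980 = 19.38 pbw
LOI: 3.742·0.4132 + 7.791·0.3234 + 20.47·0.4393 + 73.76·0.002000 + 6.875·0.01300 + 19.42·0.002000 = 13.33 pbw
Glass mass = batch − LOI = 132.1 − 13.33 = 118.7 pbw (the oxide masses sum to this)
percent by weight: oxide/glass ×100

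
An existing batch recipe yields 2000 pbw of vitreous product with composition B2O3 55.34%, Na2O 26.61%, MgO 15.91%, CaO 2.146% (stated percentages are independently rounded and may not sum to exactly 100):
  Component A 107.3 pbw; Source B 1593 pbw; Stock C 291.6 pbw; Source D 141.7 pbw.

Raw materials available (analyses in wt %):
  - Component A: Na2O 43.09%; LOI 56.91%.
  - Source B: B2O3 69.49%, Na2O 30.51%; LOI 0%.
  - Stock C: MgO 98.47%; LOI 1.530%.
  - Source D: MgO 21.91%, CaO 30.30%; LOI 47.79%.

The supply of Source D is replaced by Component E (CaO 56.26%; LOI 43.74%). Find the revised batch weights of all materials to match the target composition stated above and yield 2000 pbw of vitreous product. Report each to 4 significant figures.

Revised batch per 2000 pbw vitreous product:
  Component A: 107.3 pbw
  Source B: 1593 pbw
  Stock C: 323.1 pbw
  Component E: 76.29 pbw
Total batch = 2100 pbw; LOI loss = 99.38 pbw

Full float precision is maintained in every operation — working values are shown (rounded to four significant figures) when written out; each reported value is rounded only once — all derived quantities, which include the yield, four oxide percentages, net glass mass, LOI, totals, are re-derived at exact precision, as written in either problem or answer, from the batch weights per 2000 pbw of glass.
The oxide mass targets at 2000 pbw vitreous product:
  B2O3: 55.34% × 2000 = 1107 pbw
  Na2O: 26.61% × 2000 = 532.2 pbw
  MgO: 15.91% × 2000 = 318.2 pbw
  CaO: 2.146% × 2000 = 42.92 pbw
Oxide-by-oxide audit using the reported weights, relative to the basis at hand (oxide sums agree with the targets within answer rounding):
  B2O3: 1593·0.6949 = 1107 pbw (target 1107 pbw)
  Na2O: 107.3·0.4309 + 1593·0.3051 = 532.3 pbw (target 532.2 pbw)
  MgO: 323.1·0.9847 = 318.2 pbw (target 318.2 pbw)
  CaO: 76.29·0.5626 = 42.92 pbw (target 42.92 pbw)
Auditing the glass mass value: the batch minus its LOI: 2000 pbw (the targets, summed, come to 2000 pbw; basis as stated: 2000 pbw — a pure rounding effect).
Adding the batch up: Σ batch = 2100 pbw; LOI loss = Σ batch·LOI = 99.38 pbw; the yield ratio, glass ÷ batch: 95.27%.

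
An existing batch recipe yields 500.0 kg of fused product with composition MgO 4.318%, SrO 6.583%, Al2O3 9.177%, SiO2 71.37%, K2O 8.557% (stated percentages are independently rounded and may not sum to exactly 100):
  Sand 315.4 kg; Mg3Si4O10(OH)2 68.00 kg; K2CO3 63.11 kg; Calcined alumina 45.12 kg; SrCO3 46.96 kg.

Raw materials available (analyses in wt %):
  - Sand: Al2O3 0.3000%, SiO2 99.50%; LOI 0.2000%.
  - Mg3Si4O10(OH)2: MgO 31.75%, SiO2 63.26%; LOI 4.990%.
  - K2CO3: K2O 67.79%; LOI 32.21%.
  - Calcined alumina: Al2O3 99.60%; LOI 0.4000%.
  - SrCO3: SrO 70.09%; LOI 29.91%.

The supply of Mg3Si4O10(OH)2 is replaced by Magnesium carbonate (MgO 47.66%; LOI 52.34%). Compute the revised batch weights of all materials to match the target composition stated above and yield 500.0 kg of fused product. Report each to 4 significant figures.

Revised batch per 500.0 kg fused product:
  Sand: 358.6 kg
  Magnesium carbonate: 45.30 kg
  K2CO3: 63.11 kg
  Calcined alumina: 44.99 kg
  SrCO3: 46.96 kg
Total batch = 559.0 kg; LOI loss = 58.98 kg

The whole derivation keeps full precision at all times — in-progress results are displayed (rounded to 4 significant figures) as written; each reported figure undergoes a single rounding. The derived quantities are rebuilt at full precision (yield, totals, LOI, glass mass, five oxide percentages) from the batch weights for 500.0 kg of glass as they appear in the problem or answer text.
Per-oxide target masses for 500.0 kg fused product:
  MgO: 4.318% × 500.0 = 21.59 kg
  SrO: 6.583% × 500.0 = 32.92 kg
  Al2O3: 9.177% × 500.0 = 45.88 kg
  SiO2: 71.37% × 500.0 = 356.8 kg
  K2O: 8.557% × 500.0 = 42.78 kg
Balance tally, oxide-wise, with the batch weights as given, against the basis in use (target by target, the sums agree given rounding of the digits):
  MgO: 45.30·0.4766 = 21.59 kg (target 21.59 kg)
  SrO: 46.96·0.7009 = 32.91 kg (target 32.92 kg)
  Al2O3: 358.6·0.003000 + 44.99·0.9960 = 45.89 kg (target 45.88 kg)
  SiO2: 358.6·0.9950 = 356.8 kg (target 356.8 kg)
  K2O: 63.11·0.6779 = 42.78 kg (target 42.78 kg)
Glass-mass closure: whole batch net of LOI = 500.0 kg (the Σ of target masses is 500.0 kg; versus the stated basis of 500.0 kg — deltas are rounding alone).
Adding the batch up: Σ batch = 559.0 kg; ignition loss, Σ(batch × LOI) = 58.98 kg; yield, glass over the total, = 89.45%.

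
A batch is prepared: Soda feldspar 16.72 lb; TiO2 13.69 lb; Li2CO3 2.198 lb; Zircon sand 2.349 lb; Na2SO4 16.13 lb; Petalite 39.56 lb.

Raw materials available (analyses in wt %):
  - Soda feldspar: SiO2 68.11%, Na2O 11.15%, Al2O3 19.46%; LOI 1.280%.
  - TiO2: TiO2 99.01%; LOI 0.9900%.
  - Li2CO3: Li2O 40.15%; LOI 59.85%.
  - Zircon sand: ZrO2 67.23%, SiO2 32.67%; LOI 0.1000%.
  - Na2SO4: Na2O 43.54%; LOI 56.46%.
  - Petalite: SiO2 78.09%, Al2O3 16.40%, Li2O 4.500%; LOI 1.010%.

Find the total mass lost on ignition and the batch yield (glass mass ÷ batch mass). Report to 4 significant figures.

Values along the way appear rounded off to 4 significant digits between the steps. Exact precision is held from start to finish; a single rounding finalizes each reported figure — derived quantities (ignition loss, net glass mass, totals, six oxide percentages, yield) are recomputed in full precision using the weight values per 79.47 lb of glass exactly as printed in the problem or answer text.
LOI of each material in turn:
  Soda feldspar: 16.72 × 0.01280 = 0.2140 lb
  TiO2: 13.69 × 0.009900 = 0.1355 lb
  Li2CO3: 2.198 × 0.5985 = 1.316 lb
  Zircon sand: 2.349 × 0.001000 = 0.002349 lb
  Na2SO4: 16.13 × 0.5646 = 9.107 lb
  Petalite: 39.56 × 0.01010 = 0.3996 lb
Total LOI = 11.17 lb
Glass = batch − LOI = 90.65 − 11.17 = 79.47 lb

LOI loss = 11.17 lb; glass = 79.47 lb; yield = 87.67%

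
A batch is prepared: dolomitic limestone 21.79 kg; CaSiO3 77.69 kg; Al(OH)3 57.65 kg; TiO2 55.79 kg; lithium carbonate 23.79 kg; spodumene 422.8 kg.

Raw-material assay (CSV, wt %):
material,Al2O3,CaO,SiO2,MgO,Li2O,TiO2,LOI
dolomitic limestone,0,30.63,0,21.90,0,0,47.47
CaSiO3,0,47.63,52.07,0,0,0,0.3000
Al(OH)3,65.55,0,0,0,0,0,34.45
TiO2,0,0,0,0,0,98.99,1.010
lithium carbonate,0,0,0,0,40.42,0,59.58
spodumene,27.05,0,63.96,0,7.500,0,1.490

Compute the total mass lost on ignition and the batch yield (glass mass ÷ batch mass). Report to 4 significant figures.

Every computation runs at full float precision at each step. Mid-chain values appear, with 4-significant-digit rounding, within the worked lines; each reported figure is rounded once only — all derived quantities are computed in full float precision (glass mass, yield, ignition loss, six oxide percentages, totals) from the weighed amounts for 608.0 kg of glass as set out in the question or the answer.
LOI of each material in turn:
  dolomitic limestone: 21.79 × 0.4747 = 10.34 kg
  CaSiO3: 77.69 × 0.003000 = 0.2331 kg
  Al(OH)3: 57.65 × 0.3445 = 19.86 kg
  TiO2: 55.79 × 0.01010 = 0.5635 kg
  lithium carbonate: 23.79 × 0.5958 = 14.17 kg
  spodumene: 422.8 × 0.01490 = 6.300 kg
Total LOI = 51.47 kg
Glass = batch − LOI = 659.5 − 51.47 = 608.0 kg

LOI loss = 51.47 kg; glass = 608.0 kg; yield = 92.20%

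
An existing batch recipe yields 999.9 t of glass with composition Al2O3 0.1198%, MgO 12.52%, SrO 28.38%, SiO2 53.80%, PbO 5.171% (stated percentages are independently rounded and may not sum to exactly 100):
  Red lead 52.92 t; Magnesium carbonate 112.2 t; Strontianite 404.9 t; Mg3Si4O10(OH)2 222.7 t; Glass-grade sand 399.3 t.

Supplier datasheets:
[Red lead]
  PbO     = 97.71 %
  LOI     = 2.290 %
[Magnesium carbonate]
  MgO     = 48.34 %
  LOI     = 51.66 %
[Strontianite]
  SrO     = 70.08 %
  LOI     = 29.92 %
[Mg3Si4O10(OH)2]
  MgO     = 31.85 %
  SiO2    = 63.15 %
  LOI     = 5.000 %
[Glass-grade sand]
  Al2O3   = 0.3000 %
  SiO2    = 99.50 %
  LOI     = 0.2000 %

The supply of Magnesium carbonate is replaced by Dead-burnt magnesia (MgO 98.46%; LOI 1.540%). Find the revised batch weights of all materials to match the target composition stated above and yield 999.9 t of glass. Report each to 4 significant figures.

Revised batch per 999.9 t glass:
  Red lead: 52.92 t
  Dead-burnt magnesia: 55.10 t
  Strontianite: 404.9 t
  Mg3Si4O10(OH)2: 222.7 t
  Glass-grade sand: 399.3 t
Total batch = 1135 t; LOI loss = 135.1 t

In-progress results are shown rounded to four significant figures alongside each step; every computation keeps full precision all the way through; a single rounding produces each reported value. The derived quantities are computed in exact precision (yield, the totals, LOI, net glass mass, the five compositions) from the batch weights on 999.9 t of glass, as quoted within the problem or the answer.
Per-oxide target masses for 999.9 t glass:
  Al2O3: 0.1198% × 999.9 = 1.198 t
  MgO: 12.52% × 999.9 = 125.2 t
  SrO: 28.38% × 999.9 = 283.8 t
  SiO2: 53.80% × 999.9 = 537.9 t
  PbO: 5.171% × 999.9 = 51.70 t
Per-oxide balance check per the reported batch figures, relative to the basis at hand (each sum matches its target mass once rounding is allowed for):
  Al2O3: 399.3·0.003000 = 1.198 t (target 1.198 t)
  MgO: 55.10·0.9846 + 222.7·0.3185 = 125.2 t (target 125.2 t)
  SrO: 404.9·0.7008 = 283.8 t (target 283.8 t)
  SiO2: 222.7·0.6315 + 399.3·0.9950 = 537.9 t (target 537.9 t)
  PbO: 52.92·0.9771 = 51.71 t (target 51.70 t)
Glass-mass bookkeeping: batch total minus LOI = 999.8 t (oxide target masses add up to 999.8 t; with the basis standing at 999.9 t — differing by rounding only).
Summing the batch: Σ batch = 1135 t; the LOI term Σ batch·LOI equals 135.1 t; glass ÷ batch gives a yield of 88.09%.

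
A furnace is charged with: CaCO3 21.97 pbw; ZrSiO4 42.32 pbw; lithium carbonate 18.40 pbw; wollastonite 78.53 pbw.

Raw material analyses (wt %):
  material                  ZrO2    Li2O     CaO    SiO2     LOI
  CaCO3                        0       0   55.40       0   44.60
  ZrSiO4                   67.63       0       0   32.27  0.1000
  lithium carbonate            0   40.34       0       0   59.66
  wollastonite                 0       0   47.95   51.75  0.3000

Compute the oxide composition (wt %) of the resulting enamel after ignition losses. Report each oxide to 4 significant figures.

All internal work carries full precision throughout — values along the way are shown, rounded to four significant digits, when written out. A single rounding yields each reported value. Derived quantities (net glass mass, LOI, totals, yield, four oxide percentages) are re-derived at full precision using the weight values at 140.2 pbw of glass, as quoted within the question or the answer.
Delivered oxide masses:
  ZrO2: 42.32·0.6763 = 28.62 pbw
  Li2O: 18.40·0.4034 = 7.423 pbw
  CaO: 21.97·0.5540 + 78.53·0.4795 = 49.83 pbw
  SiO2: 42.32·0.3227 + 78.53·0.5175 = 54.30 pbw
LOI: 21.97·0.4460 + 42.32·0.001000 + 18.40·0.5966 + 78.53·0.003000 = 21.05 pbw
Glass = total batch minus LOI = 161.2 − 21.05 = 140.2 pbw (consistent with Σ oxide mass)
wt % = oxide mass / glass mass × 100

Glass mass = 140.2 pbw (batch 161.2 − LOI 21.05).
Composition: ZrO2 20.42%, Li2O 5.296%, CaO 35.55%, SiO2 38.74%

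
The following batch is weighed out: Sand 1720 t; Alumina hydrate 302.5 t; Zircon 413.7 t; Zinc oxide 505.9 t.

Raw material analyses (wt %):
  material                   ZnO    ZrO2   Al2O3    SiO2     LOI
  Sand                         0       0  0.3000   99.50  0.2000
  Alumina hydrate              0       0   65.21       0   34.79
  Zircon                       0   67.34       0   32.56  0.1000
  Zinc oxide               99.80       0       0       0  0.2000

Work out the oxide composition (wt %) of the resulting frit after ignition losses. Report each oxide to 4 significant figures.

The whole derivation maintains exact precision in every operation — in-progress results are printed (rounded to four significant digits) in the working. A single rounding finalizes every reported figure; the derived quantities are re-derived starting from the weights on 2832 t of glass at full precision (ignition loss, the totals, glass mass, the four compositions, the yield), exactly as printed in either problem or answer.
Oxide masses out of the charge:
  ZnO: 505.9·0.9980 = 504.9 t
  ZrO2: 413.7·0.6734 = 278.6 t
  Al2O3: 1720·0.003000 + 302.5·0.6521 = 202.4 t
  SiO2: 1720·0.9950 + 413.7·0.3256 = 1846 t
LOI: 1720·0.002000 + 302.5·0.3479 + 413.7·0.001000 + 505.9·0.002000 = 110.1 t
batch − LOI leaves glass = 2942 − 110.1 = 2832 t (= Σ oxide masses)
percent by weight: oxide/glass ×100

Glass mass = 2832 t (batch 2942 − LOI 110.1).
Composition: ZnO 17.83%, ZrO2 9.837%, Al2O3 7.148%, SiO2 65.19%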